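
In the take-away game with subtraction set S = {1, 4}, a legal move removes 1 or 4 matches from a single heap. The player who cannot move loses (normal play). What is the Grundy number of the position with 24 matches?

2

n :  0  1  2  3  4  5  6  7  8  9 10 11 12 13 14 15 16 17 18 19 20 21 22 23 24
G :  0  1  0  1  2  0  1  0  1  2  0  1  0  1  2  0  1  0  1  2  0  1  0  1  2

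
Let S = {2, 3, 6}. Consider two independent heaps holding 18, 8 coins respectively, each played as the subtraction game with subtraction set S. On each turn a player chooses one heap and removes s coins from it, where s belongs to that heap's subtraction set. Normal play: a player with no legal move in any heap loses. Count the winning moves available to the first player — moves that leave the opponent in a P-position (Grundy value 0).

1

All heaps use S = {2, 3, 6}:
G(0) = 0
G(1) = mex{} = 0
G(2) = mex{0} = 1
G(3) = mex{0,0} = 1
G(4) = mex{1,0} = 2
G(5) = mex{1,1} = 0
G(6) = mex{2,1,0} = 3
G(7) = mex{0,2,0} = 1
G(8) = mex{3,0,1} = 2
G(9) = mex{1,3,1} = 0
G(10) = mex{2,1,2} = 0
G(11) = mex{0,2,0} = 1
G(12) = mex{0,0,3} = 1
G(13) = mex{1,0,1} = 2
G(14) = mex{1,1,2} = 0
G(15) = mex{2,1,0} = 3
G(16) = mex{0,2,0} = 1
G(17) = mex{3,0,1} = 2
G(18) = mex{1,3,1} = 0
Heap A: G(18) = 0.
Heap B: G(8) = 2.
Combined Grundy value = 0 ⊕ 2 = 2.
A winning move leaves total XOR = 0, i.e. changes one component's Grundy value g to g ⊕ X where X is the current total.
Heap A: need g' = 0⊕2 = 2. Options: 18−2→G=1, 18−3→G=3, 18−6→G=1. Hits: 0.
Heap B: need g' = 2⊕2 = 0. Options: 8−2→G=3, 8−3→G=0, 8−6→G=1. Hits: 1.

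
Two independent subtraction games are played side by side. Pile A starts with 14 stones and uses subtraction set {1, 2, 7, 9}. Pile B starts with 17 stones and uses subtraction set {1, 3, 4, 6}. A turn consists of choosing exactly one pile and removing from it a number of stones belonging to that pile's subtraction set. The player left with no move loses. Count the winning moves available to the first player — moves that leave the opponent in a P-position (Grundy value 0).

Pile A, S = {1, 2, 7, 9}:
G(0) = 0
G(1) = mex{0} = 1
G(2) = mex{1,0} = 2
G(3) = mex{2,1} = 0
G(4) = mex{0,2} = 1
G(5) = mex{1,0} = 2
G(6) = mex{2,1} = 0
G(7) = mex{0,2,0} = 1
G(8) = mex{1,0,1} = 2
G(9) = mex{2,1,2,0} = 3
G(10) = mex{3,2,0,1} = 4
G(11) = mex{4,3,1,2} = 0
G(12) = mex{0,4,2,0} = 1
G(13) = mex{1,0,0,1} = 2
G(14) = mex{2,1,1,2} = 0
G_A(14) = 0.
Pile B, S = {1, 3, 4, 6}:
n :  0  1  2  3  4  5  6  7  8  9 10 11 12 13 14 15 16 17
G :  0  1  0  1  2  3  2  0  1  0  1  2  3  2  0  1  0  1
G_B(17) = 1.
Combined Grundy value = 0 ⊕ 1 = 1.
A winning move leaves total XOR = 0, i.e. changes one component's Grundy value g to g ⊕ X where X is the current total.
Pile A: need g' = 0⊕1 = 1. Options: 14−1→G=2, 14−2→G=1, 14−7→G=1, 14−9→G=2. Hits: 2.
Pile B: need g' = 1⊕1 = 0. Options: 17−1→G=0, 17−3→G=0, 17−4→G=2, 17−6→G=2. Hits: 2.

4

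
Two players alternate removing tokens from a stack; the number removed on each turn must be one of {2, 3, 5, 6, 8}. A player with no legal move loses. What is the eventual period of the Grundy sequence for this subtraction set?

n :  0  1  2  3  4  5  6  7  8  9 10 11 12 13 14 15 16 17 18 19 20 21
G :  0  0  1  1  2  2  3  3  4  4  0  0  1  1  2  2  3  3  4  4  0  0
G(n+10) = G(n) holds for n = 0,…,7 (a full window of length max(S) = 8), so the sequence is purely periodic with period 10.

10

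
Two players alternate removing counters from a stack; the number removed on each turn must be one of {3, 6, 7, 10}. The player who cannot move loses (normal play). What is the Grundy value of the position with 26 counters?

n :  0  1  2  3  4  5  6  7  8  9 10 11 12 13 14 15 16 17 18 19 20 21 22 23 24 25 26
G :  0  0  0  1  1  1  2  2  2  3  3  3  4  0  0  0  1  1  1  2  2  2  3  3  3  4  0

0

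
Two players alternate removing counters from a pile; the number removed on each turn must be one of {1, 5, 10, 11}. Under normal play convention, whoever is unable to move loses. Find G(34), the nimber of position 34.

2

n :  0  1  2  3  4  5  6  7  8  9 10 11 12 13 14 15 16 17 18 19 20 21 22 23 24 25 26 27 28 29 30 31 32 33 34
G :  0  1  0  1  0  1  0  1  0  1  2  3  2  3  2  3  2  3  2  3  0  1  0  1  0  1  0  1  0  1  2  3  2  3  2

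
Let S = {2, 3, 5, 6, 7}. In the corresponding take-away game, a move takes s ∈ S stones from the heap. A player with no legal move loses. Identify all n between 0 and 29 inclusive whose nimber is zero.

G(0) = 0
G(1) = mex{} = 0
G(2) = mex{0} = 1
G(3) = mex{0,0} = 1
G(4) = mex{1,0} = 2
G(5) = mex{1,1,0} = 2
G(6) = mex{2,1,0,0} = 3
G(7) = mex{2,2,1,0,0} = 3
G(8) = mex{3,2,1,1,0} = 4
G(9) = mex{3,3,2,1,1} = 0
G(10) = mex{4,3,2,2,1} = 0
G(11) = mex{0,4,3,2,2} = 1
G(12) = mex{0,0,3,3,2} = 1
G(13) = mex{1,0,4,3,3} = 2
G(14) = mex{1,1,0,4,3} = 2
G(15) = mex{2,1,0,0,4} = 3
G(16) = mex{2,2,1,0,0} = 3
G(17) = mex{3,2,1,1,0} = 4
G(18) = mex{3,3,2,1,1} = 0
G(19) = mex{4,3,2,2,1} = 0
G(20) = mex{0,4,3,2,2} = 1
G(21) = mex{0,0,3,3,2} = 1
G(22) = mex{1,0,4,3,3} = 2
G(23) = mex{1,1,0,4,3} = 2
G(24) = mex{2,1,0,0,4} = 3
G(25) = mex{2,2,1,0,0} = 3
G(26) = mex{3,2,1,1,0} = 4
G(27) = mex{3,3,2,1,1} = 0
G(28) = mex{4,3,2,2,1} = 0
G(29) = mex{0,4,3,2,2} = 1
P-positions are exactly the n with G(n) = 0.

0, 1, 9, 10, 18, 19, 27, 28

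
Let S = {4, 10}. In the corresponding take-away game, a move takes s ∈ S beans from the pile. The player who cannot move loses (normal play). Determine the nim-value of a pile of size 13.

G(0) = 0
G(1) = mex{} = 0
G(2) = mex{} = 0
G(3) = mex{} = 0
G(4) = mex{0} = 1
G(5) = mex{0} = 1
G(6) = mex{0} = 1
G(7) = mex{0} = 1
G(8) = mex{1} = 0
G(9) = mex{1} = 0
G(10) = mex{1,0} = 2
G(11) = mex{1,0} = 2
G(12) = mex{0,0} = 1
G(13) = mex{0,0} = 1

1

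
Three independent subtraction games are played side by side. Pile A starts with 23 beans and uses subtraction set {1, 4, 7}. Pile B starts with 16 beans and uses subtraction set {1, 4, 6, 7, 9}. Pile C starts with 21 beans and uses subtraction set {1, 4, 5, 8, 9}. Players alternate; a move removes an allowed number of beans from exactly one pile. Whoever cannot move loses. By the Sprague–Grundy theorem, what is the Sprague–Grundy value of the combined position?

Pile A, S = {1, 4, 7}:
n :  0  1  2  3  4  5  6  7  8  9 10 11 12 13 14 15 16 17 18 19 20 21 22 23
G :  0  1  0  1  2  0  1  2  0  1  0  1  2  0  1  2  0  1  0  1  2  0  1  2
G_A(23) = 2.
Pile B, S = {1, 4, 6, 7, 9}:
n :  0  1  2  3  4  5  6  7  8  9 10 11 12 13 14 15 16
G :  0  1  0  1  2  0  1  2  3  2  0  1  2  0  1  0  1
G_B(16) = 1.
Pile C, S = {1, 4, 5, 8, 9}:
G(0) = 0
G(1) = mex{0} = 1
G(2) = mex{1} = 0
G(3) = mex{0} = 1
G(4) = mex{1,0} = 2
G(5) = mex{2,1,0} = 3
G(6) = mex{3,0,1} = 2
G(7) = mex{2,1,0} = 3
G(8) = mex{3,2,1,0} = 4
G(9) = mex{4,3,2,1,0} = 5
G(10) = mex{5,2,3,0,1} = 4
G(11) = mex{4,3,2,1,0} = 5
G(12) = mex{5,4,3,2,1} = 0
G(13) = mex{0,5,4,3,2} = 1
G(14) = mex{1,4,5,2,3} = 0
G(15) = mex{0,5,4,3,2} = 1
G(16) = mex{1,0,5,4,3} = 2
G(17) = mex{2,1,0,5,4} = 3
G(18) = mex{3,0,1,4,5} = 2
G(19) = mex{2,1,0,5,4} = 3
G(20) = mex{3,2,1,0,5} = 4
G(21) = mex{4,3,2,1,0} = 5
G_C(21) = 5.
Combined Grundy value = 2 ⊕ 1 ⊕ 5 = 6.

6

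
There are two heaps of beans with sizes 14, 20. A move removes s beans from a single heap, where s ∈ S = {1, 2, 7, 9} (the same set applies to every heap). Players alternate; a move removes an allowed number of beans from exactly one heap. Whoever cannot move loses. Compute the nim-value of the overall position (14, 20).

3

All heaps use S = {1, 2, 7, 9}:
G(0) = 0
G(1) = mex{0} = 1
G(2) = mex{1,0} = 2
G(3) = mex{2,1} = 0
G(4) = mex{0,2} = 1
G(5) = mex{1,0} = 2
G(6) = mex{2,1} = 0
G(7) = mex{0,2,0} = 1
G(8) = mex{1,0,1} = 2
G(9) = mex{2,1,2,0} = 3
G(10) = mex{3,2,0,1} = 4
G(11) = mex{4,3,1,2} = 0
G(12) = mex{0,4,2,0} = 1
G(13) = mex{1,0,0,1} = 2
G(14) = mex{2,1,1,2} = 0
G(15) = mex{0,2,2,0} = 1
G(16) = mex{1,0,3,1} = 2
G(17) = mex{2,1,4,2} = 0
G(18) = mex{0,2,0,3} = 1
G(19) = mex{1,0,1,4} = 2
G(20) = mex{2,1,2,0} = 3
Heap A: G(14) = 0.
Heap B: G(20) = 3.
Combined Grundy value = 0 ⊕ 3 = 3.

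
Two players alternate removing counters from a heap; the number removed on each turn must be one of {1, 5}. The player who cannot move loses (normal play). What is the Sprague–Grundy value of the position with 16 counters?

G(0) = 0
G(1) = mex{0} = 1
G(2) = mex{1} = 0
G(3) = mex{0} = 1
G(4) = mex{1} = 0
G(5) = mex{0,0} = 1
G(6) = mex{1,1} = 0
G(7) = mex{0,0} = 1
G(8) = mex{1,1} = 0
G(9) = mex{0,0} = 1
G(10) = mex{1,1} = 0
G(11) = mex{0,0} = 1
G(12) = mex{1,1} = 0
G(13) = mex{0,0} = 1
G(14) = mex{1,1} = 0
G(15) = mex{0,0} = 1
G(16) = mex{1,1} = 0

0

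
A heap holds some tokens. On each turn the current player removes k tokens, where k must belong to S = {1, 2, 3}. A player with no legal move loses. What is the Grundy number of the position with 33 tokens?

1

n :  0  1  2  3  4  5  6  7  8  9 10 11 12 13 14 15 16 17 18 19 20 21 22 23 24 25 26 27 28 29 30 31 32 33
G :  0  1  2  3  0  1  2  3  0  1  2  3  0  1  2  3  0  1  2  3  0  1  2  3  0  1  2  3  0  1  2  3  0  1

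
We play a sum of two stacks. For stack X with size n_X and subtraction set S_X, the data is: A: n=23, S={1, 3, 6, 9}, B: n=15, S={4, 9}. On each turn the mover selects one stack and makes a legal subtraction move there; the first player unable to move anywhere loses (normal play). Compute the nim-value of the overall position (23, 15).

Stack A, S = {1, 3, 6, 9}:
n :  0  1  2  3  4  5  6  7  8  9 10 11 12 13 14 15 16 17 18 19 20 21 22 23
G :  0  1  0  1  0  1  2  3  2  3  2  3  0  1  0  1  0  1  2  3  2  3  2  3
G_A(23) = 3.
Stack B, S = {4, 9}:
G(0) = 0
G(1) = mex{} = 0
G(2) = mex{} = 0
G(3) = mex{} = 0
G(4) = mex{0} = 1
G(5) = mex{0} = 1
G(6) = mex{0} = 1
G(7) = mex{0} = 1
G(8) = mex{1} = 0
G(9) = mex{1,0} = 2
G(10) = mex{1,0} = 2
G(11) = mex{1,0} = 2
G(12) = mex{0,0} = 1
G(13) = mex{2,1} = 0
G(14) = mex{2,1} = 0
G(15) = mex{2,1} = 0
G_B(15) = 0.
Combined Grundy value = 3 ⊕ 0 = 3.

3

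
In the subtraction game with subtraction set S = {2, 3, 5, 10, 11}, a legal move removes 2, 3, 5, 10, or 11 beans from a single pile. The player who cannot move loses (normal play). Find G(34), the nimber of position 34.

3

n :  0  1  2  3  4  5  6  7  8  9 10 11 12 13 14 15 16 17 18 19 20 21 22 23 24 25 26 27 28 29 30 31 32 33 34
G :  0  0  1  1  2  2  3  0  0  1  1  2  2  3  0  0  1  1  2  2  3  0  0  1  1  2  2  3  0  0  1  1  2  2  3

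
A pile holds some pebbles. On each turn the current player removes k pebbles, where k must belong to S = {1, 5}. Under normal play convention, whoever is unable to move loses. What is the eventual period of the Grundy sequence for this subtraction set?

G(0) = 0
G(1) = mex{0} = 1
G(2) = mex{1} = 0
G(3) = mex{0} = 1
G(4) = mex{1} = 0
G(5) = mex{0,0} = 1
G(6) = mex{1,1} = 0
G(7) = mex{0,0} = 1
G(8) = mex{1,1} = 0
G(9) = mex{0,0} = 1
G(10) = mex{1,1} = 0
G(11) = mex{0,0} = 1
G(12) = mex{1,1} = 0
G(13) = mex{0,0} = 1
G(14) = mex{1,1} = 0
G(n+2) = G(n) holds for n = 0,…,4 (a full window of length max(S) = 5), so the sequence is purely periodic with period 2.

2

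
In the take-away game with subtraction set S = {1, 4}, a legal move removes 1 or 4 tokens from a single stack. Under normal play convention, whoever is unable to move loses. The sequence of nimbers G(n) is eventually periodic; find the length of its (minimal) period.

5

n :  0  1  2  3  4  5  6  7  8  9 10 11 12 13 14
G :  0  1  0  1  2  0  1  0  1  2  0  1  0  1  2
G(n+5) = G(n) holds for n = 0,…,3 (a full window of length max(S) = 4), so the sequence is purely periodic with period 5.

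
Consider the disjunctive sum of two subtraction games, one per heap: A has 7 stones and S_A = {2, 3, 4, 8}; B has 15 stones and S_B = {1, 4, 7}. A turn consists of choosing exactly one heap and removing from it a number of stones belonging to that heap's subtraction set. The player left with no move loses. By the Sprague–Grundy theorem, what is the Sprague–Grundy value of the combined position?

2

Heap A, S = {2, 3, 4, 8}:
G(0) = 0
G(1) = mex{} = 0
G(2) = mex{0} = 1
G(3) = mex{0,0} = 1
G(4) = mex{1,0,0} = 2
G(5) = mex{1,1,0} = 2
G(6) = mex{2,1,1} = 0
G(7) = mex{2,2,1} = 0
G_A(7) = 0.
Heap B, S = {1, 4, 7}:
n :  0  1  2  3  4  5  6  7  8  9 10 11 12 13 14 15
G :  0  1  0  1  2  0  1  2  0  1  0  1  2  0  1  2
G_B(15) = 2.
Combined Grundy value = 0 ⊕ 2 = 2.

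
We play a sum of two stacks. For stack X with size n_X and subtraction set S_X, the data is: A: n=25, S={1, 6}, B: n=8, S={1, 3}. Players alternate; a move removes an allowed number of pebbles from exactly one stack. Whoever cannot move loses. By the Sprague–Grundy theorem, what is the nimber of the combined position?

0

Stack A, S = {1, 6}:
G(0) = 0
G(1) = mex{0} = 1
G(2) = mex{1} = 0
G(3) = mex{0} = 1
G(4) = mex{1} = 0
G(5) = mex{0} = 1
G(6) = mex{1,0} = 2
G(7) = mex{2,1} = 0
G(8) = mex{0,0} = 1
G(9) = mex{1,1} = 0
G(10) = mex{0,0} = 1
G(11) = mex{1,1} = 0
G(12) = mex{0,2} = 1
G(13) = mex{1,0} = 2
G(14) = mex{2,1} = 0
G(15) = mex{0,0} = 1
G(16) = mex{1,1} = 0
G(17) = mex{0,0} = 1
G(18) = mex{1,1} = 0
G(19) = mex{0,2} = 1
G(20) = mex{1,0} = 2
G(21) = mex{2,1} = 0
G(22) = mex{0,0} = 1
G(23) = mex{1,1} = 0
G(24) = mex{0,0} = 1
G(25) = mex{1,1} = 0
G_A(25) = 0.
Stack B, S = {1, 3}:
G(0) = 0
G(1) = mex{0} = 1
G(2) = mex{1} = 0
G(3) = mex{0,0} = 1
G(4) = mex{1,1} = 0
G(5) = mex{0,0} = 1
G(6) = mex{1,1} = 0
G(7) = mex{0,0} = 1
G(8) = mex{1,1} = 0
G_B(8) = 0.
Combined Grundy value = 0 ⊕ 0 = 0.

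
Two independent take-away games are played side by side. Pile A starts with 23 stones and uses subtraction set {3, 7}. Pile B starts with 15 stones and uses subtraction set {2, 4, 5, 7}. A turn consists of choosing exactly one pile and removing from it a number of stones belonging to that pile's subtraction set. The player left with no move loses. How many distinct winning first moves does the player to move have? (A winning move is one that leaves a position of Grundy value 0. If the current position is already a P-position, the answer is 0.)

1

Pile A, S = {3, 7}:
G(0) = 0
G(1) = mex{} = 0
G(2) = mex{} = 0
G(3) = mex{0} = 1
G(4) = mex{0} = 1
G(5) = mex{0} = 1
G(6) = mex{1} = 0
G(7) = mex{1,0} = 2
G(8) = mex{1,0} = 2
G(9) = mex{0,0} = 1
G(10) = mex{2,1} = 0
G(11) = mex{2,1} = 0
G(12) = mex{1,1} = 0
G(13) = mex{0,0} = 1
G(14) = mex{0,2} = 1
G(15) = mex{0,2} = 1
G(16) = mex{1,1} = 0
G(17) = mex{1,0} = 2
G(18) = mex{1,0} = 2
G(19) = mex{0,0} = 1
G(20) = mex{2,1} = 0
G(21) = mex{2,1} = 0
G(22) = mex{1,1} = 0
G(23) = mex{0,0} = 1
G_A(23) = 1.
Pile B, S = {2, 4, 5, 7}:
n :  0  1  2  3  4  5  6  7  8  9 10 11 12 13 14 15
G :  0  0  1  1  2  2  3  3  4  0  0  1  1  2  2  3
G_B(15) = 3.
Combined Grundy value = 1 ⊕ 3 = 2.
A winning move leaves total XOR = 0, i.e. changes one component's Grundy value g to g ⊕ X where X is the current total.
Pile A: need g' = 1⊕2 = 3. Options: 23−3→G=0, 23−7→G=0. Hits: 0.
Pile B: need g' = 3⊕2 = 1. Options: 15−2→G=2, 15−4→G=1, 15−5→G=0, 15−7→G=4. Hits: 1.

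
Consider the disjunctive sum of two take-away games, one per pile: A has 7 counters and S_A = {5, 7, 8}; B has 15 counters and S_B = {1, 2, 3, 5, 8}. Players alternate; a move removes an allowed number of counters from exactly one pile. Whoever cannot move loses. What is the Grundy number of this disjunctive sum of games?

0

Pile A, S = {5, 7, 8}:
G(0) = 0
G(1) = mex{} = 0
G(2) = mex{} = 0
G(3) = mex{} = 0
G(4) = mex{} = 0
G(5) = mex{0} = 1
G(6) = mex{0} = 1
G(7) = mex{0,0} = 1
G_A(7) = 1.
Pile B, S = {1, 2, 3, 5, 8}:
G(0) = 0
G(1) = mex{0} = 1
G(2) = mex{1,0} = 2
G(3) = mex{2,1,0} = 3
G(4) = mex{3,2,1} = 0
G(5) = mex{0,3,2,0} = 1
G(6) = mex{1,0,3,1} = 2
G(7) = mex{2,1,0,2} = 3
G(8) = mex{3,2,1,3,0} = 4
G(9) = mex{4,3,2,0,1} = 5
G(10) = mex{5,4,3,1,2} = 0
G(11) = mex{0,5,4,2,3} = 1
G(12) = mex{1,0,5,3,0} = 2
G(13) = mex{2,1,0,4,1} = 3
G(14) = mex{3,2,1,5,2} = 0
G(15) = mex{0,3,2,0,3} = 1
G_B(15) = 1.
Combined Grundy value = 1 ⊕ 1 = 0.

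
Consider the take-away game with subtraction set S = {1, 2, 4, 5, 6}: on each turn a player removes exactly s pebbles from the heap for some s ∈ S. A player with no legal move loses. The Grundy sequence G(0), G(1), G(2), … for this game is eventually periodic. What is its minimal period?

n :  0  1  2  3  4  5  6  7  8  9 10 11 12 13 14 15 16 17 18 19 20 21
G :  0  1  2  0  1  2  3  4  5  3  0  1  2  0  1  2  3  4  5  3  0  1
G(n+10) = G(n) holds for n = 0,…,5 (a full window of length max(S) = 6), so the sequence is purely periodic with period 10.

10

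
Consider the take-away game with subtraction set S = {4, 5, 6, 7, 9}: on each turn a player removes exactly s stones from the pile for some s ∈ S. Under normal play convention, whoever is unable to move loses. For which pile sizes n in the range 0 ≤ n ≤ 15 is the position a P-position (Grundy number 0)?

0, 1, 2, 3, 13, 14, 15

n :  0  1  2  3  4  5  6  7  8  9 10 11 12 13 14 15
G :  0  0  0  0  1  1  1  1  2  2  2  2  3  0  0  0
P-positions are exactly the n with G(n) = 0.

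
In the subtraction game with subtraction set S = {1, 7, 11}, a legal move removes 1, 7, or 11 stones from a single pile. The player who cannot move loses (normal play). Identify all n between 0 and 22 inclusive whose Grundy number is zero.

n :  0  1  2  3  4  5  6  7  8  9 10 11 12 13 14 15 16 17 18 19 20 21 22
G :  0  1  0  1  0  1  0  1  0  1  0  1  0  1  0  1  0  1  0  1  0  1  0
P-positions are exactly the n with G(n) = 0.

0, 2, 4, 6, 8, 10, 12, 14, 16, 18, 20, 22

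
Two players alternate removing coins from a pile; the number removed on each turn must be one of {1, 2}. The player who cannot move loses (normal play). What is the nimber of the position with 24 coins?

G(0) = 0
G(1) = mex{0} = 1
G(2) = mex{1,0} = 2
G(3) = mex{2,1} = 0
G(4) = mex{0,2} = 1
G(5) = mex{1,0} = 2
G(6) = mex{2,1} = 0
G(7) = mex{0,2} = 1
G(8) = mex{1,0} = 2
G(9) = mex{2,1} = 0
G(10) = mex{0,2} = 1
G(11) = mex{1,0} = 2
G(12) = mex{2,1} = 0
G(13) = mex{0,2} = 1
G(14) = mex{1,0} = 2
G(15) = mex{2,1} = 0
G(16) = mex{0,2} = 1
G(17) = mex{1,0} = 2
G(18) = mex{2,1} = 0
G(19) = mex{0,2} = 1
G(20) = mex{1,0} = 2
G(21) = mex{2,1} = 0
G(22) = mex{0,2} = 1
G(23) = mex{1,0} = 2
G(24) = mex{2,1} = 0

0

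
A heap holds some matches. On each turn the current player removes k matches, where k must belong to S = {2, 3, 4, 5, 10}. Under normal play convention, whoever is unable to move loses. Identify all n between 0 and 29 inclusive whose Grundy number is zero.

0, 1, 7, 8, 14, 15, 21, 22, 28, 29

G(0) = 0
G(1) = mex{} = 0
G(2) = mex{0} = 1
G(3) = mex{0,0} = 1
G(4) = mex{1,0,0} = 2
G(5) = mex{1,1,0,0} = 2
G(6) = mex{2,1,1,0} = 3
G(7) = mex{2,2,1,1} = 0
G(8) = mex{3,2,2,1} = 0
G(9) = mex{0,3,2,2} = 1
G(10) = mex{0,0,3,2,0} = 1
G(11) = mex{1,0,0,3,0} = 2
G(12) = mex{1,1,0,0,1} = 2
G(13) = mex{2,1,1,0,1} = 3
G(14) = mex{2,2,1,1,2} = 0
G(15) = mex{3,2,2,1,2} = 0
G(16) = mex{0,3,2,2,3} = 1
G(17) = mex{0,0,3,2,0} = 1
G(18) = mex{1,0,0,3,0} = 2
G(19) = mex{1,1,0,0,1} = 2
G(20) = mex{2,1,1,0,1} = 3
G(21) = mex{2,2,1,1,2} = 0
G(22) = mex{3,2,2,1,2} = 0
G(23) = mex{0,3,2,2,3} = 1
G(24) = mex{0,0,3,2,0} = 1
G(25) = mex{1,0,0,3,0} = 2
G(26) = mex{1,1,0,0,1} = 2
G(27) = mex{2,1,1,0,1} = 3
G(28) = mex{2,2,1,1,2} = 0
G(29) = mex{3,2,2,1,2} = 0
P-positions are exactly the n with G(n) = 0.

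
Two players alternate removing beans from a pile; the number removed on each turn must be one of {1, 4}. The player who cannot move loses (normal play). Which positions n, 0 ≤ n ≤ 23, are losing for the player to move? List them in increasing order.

0, 2, 5, 7, 10, 12, 15, 17, 20, 22

n :  0  1  2  3  4  5  6  7  8  9 10 11 12 13 14 15 16 17 18 19 20 21 22 23
G :  0  1  0  1  2  0  1  0  1  2  0  1  0  1  2  0  1  0  1  2  0  1  0  1
P-positions are exactly the n with G(n) = 0.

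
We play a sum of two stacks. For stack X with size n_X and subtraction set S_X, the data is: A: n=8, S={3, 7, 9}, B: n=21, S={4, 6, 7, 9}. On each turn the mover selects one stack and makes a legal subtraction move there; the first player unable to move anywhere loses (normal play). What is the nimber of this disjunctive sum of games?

0

Stack A, S = {3, 7, 9}:
n : 0 1 2 3 4 5 6 7 8
G : 0 0 0 1 1 1 0 2 2
G_A(8) = 2.
Stack B, S = {4, 6, 7, 9}:
n :  0  1  2  3  4  5  6  7  8  9 10 11 12 13 14 15 16 17 18 19 20 21
G :  0  0  0  0  1  1  1  1  2  2  2  2  3  0  0  0  0  1  1  1  1  2
G_B(21) = 2.
Combined Grundy value = 2 ⊕ 2 = 0.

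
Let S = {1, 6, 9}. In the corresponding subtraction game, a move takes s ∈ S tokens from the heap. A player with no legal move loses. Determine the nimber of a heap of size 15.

n :  0  1  2  3  4  5  6  7  8  9 10 11 12 13 14 15
G :  0  1  0  1  0  1  2  0  1  2  3  2  0  1  0  1

1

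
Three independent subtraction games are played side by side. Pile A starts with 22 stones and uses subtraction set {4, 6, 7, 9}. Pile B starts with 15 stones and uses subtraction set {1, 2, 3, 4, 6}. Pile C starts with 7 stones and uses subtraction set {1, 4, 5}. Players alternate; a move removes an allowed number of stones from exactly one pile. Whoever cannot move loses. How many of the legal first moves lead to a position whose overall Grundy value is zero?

2

Pile A, S = {4, 6, 7, 9}:
n :  0  1  2  3  4  5  6  7  8  9 10 11 12 13 14 15 16 17 18 19 20 21 22
G :  0  0  0  0  1  1  1  1  2  2  2  2  3  0  0  0  0  1  1  1  1  2  2
G_A(22) = 2.
Pile B, S = {1, 2, 3, 4, 6}:
n :  0  1  2  3  4  5  6  7  8  9 10 11 12 13 14 15
G :  0  1  2  3  4  0  1  2  3  4  0  1  2  3  4  0
G_B(15) = 0.
Pile C, S = {1, 4, 5}:
n : 0 1 2 3 4 5 6 7
G : 0 1 0 1 2 3 2 3
G_C(7) = 3.
Combined Grundy value = 2 ⊕ 0 ⊕ 3 = 1.
A winning move leaves total XOR = 0, i.e. changes one component's Grundy value g to g ⊕ X where X is the current total.
Pile A: need g' = 2⊕1 = 3. Options: 22−4→G=1, 22−6→G=0, 22−7→G=0, 22−9→G=0. Hits: 0.
Pile B: need g' = 0⊕1 = 1. Options: 15−1→G=4, 15−2→G=3, 15−3→G=2, 15−4→G=1, 15−6→G=4. Hits: 1.
Pile C: need g' = 3⊕1 = 2. Options: 7−1→G=2, 7−4→G=1, 7−5→G=0. Hits: 1.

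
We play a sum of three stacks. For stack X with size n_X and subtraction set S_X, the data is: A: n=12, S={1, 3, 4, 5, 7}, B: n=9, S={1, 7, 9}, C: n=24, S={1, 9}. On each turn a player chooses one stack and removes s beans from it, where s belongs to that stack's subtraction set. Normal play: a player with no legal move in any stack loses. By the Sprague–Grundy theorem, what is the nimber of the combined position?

Stack A, S = {1, 3, 4, 5, 7}:
G(0) = 0
G(1) = mex{0} = 1
G(2) = mex{1} = 0
G(3) = mex{0,0} = 1
G(4) = mex{1,1,0} = 2
G(5) = mex{2,0,1,0} = 3
G(6) = mex{3,1,0,1} = 2
G(7) = mex{2,2,1,0,0} = 3
G(8) = mex{3,3,2,1,1} = 0
G(9) = mex{0,2,3,2,0} = 1
G(10) = mex{1,3,2,3,1} = 0
G(11) = mex{0,0,3,2,2} = 1
G(12) = mex{1,1,0,3,3} = 2
G_A(12) = 2.
Stack B, S = {1, 7, 9}:
n : 0 1 2 3 4 5 6 7 8 9
G : 0 1 0 1 0 1 0 1 0 1
G_B(9) = 1.
Stack C, S = {1, 9}:
n :  0  1  2  3  4  5  6  7  8  9 10 11 12 13 14 15 16 17 18 19 20 21 22 23 24
G :  0  1  0  1  0  1  0  1  0  1  0  1  0  1  0  1  0  1  0  1  0  1  0  1  0
G_C(24) = 0.
Combined Grundy value = 2 ⊕ 1 ⊕ 0 = 3.

3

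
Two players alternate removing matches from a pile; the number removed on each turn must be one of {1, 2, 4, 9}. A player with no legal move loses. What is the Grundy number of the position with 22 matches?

G(0) = 0
G(1) = mex{0} = 1
G(2) = mex{1,0} = 2
G(3) = mex{2,1} = 0
G(4) = mex{0,2,0} = 1
G(5) = mex{1,0,1} = 2
G(6) = mex{2,1,2} = 0
G(7) = mex{0,2,0} = 1
G(8) = mex{1,0,1} = 2
G(9) = mex{2,1,2,0} = 3
G(10) = mex{3,2,0,1} = 4
G(11) = mex{4,3,1,2} = 0
G(12) = mex{0,4,2,0} = 1
G(13) = mex{1,0,3,1} = 2
G(14) = mex{2,1,4,2} = 0
G(15) = mex{0,2,0,0} = 1
G(16) = mex{1,0,1,1} = 2
G(17) = mex{2,1,2,2} = 0
G(18) = mex{0,2,0,3} = 1
G(19) = mex{1,0,1,4} = 2
G(20) = mex{2,1,2,0} = 3
G(21) = mex{3,2,0,1} = 4
G(22) = mex{4,3,1,2} = 0

0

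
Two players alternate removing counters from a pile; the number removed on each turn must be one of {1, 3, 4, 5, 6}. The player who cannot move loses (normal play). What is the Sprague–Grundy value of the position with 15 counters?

G(0) = 0
G(1) = mex{0} = 1
G(2) = mex{1} = 0
G(3) = mex{0,0} = 1
G(4) = mex{1,1,0} = 2
G(5) = mex{2,0,1,0} = 3
G(6) = mex{3,1,0,1,0} = 2
G(7) = mex{2,2,1,0,1} = 3
G(8) = mex{3,3,2,1,0} = 4
G(9) = mex{4,2,3,2,1} = 0
G(10) = mex{0,3,2,3,2} = 1
G(11) = mex{1,4,3,2,3} = 0
G(12) = mex{0,0,4,3,2} = 1
G(13) = mex{1,1,0,4,3} = 2
G(14) = mex{2,0,1,0,4} = 3
G(15) = mex{3,1,0,1,0} = 2

2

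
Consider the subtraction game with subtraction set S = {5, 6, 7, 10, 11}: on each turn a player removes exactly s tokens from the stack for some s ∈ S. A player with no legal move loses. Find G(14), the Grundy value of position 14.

2

n :  0  1  2  3  4  5  6  7  8  9 10 11 12 13 14
G :  0  0  0  0  0  1  1  1  1  1  2  2  2  2  2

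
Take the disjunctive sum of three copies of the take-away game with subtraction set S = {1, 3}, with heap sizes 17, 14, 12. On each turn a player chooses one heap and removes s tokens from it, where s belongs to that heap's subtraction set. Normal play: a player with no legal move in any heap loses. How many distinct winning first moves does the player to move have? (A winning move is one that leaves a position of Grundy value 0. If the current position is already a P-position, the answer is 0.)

6

All heaps use S = {1, 3}:
G(0) = 0
G(1) = mex{0} = 1
G(2) = mex{1} = 0
G(3) = mex{0,0} = 1
G(4) = mex{1,1} = 0
G(5) = mex{0,0} = 1
G(6) = mex{1,1} = 0
G(7) = mex{0,0} = 1
G(8) = mex{1,1} = 0
G(9) = mex{0,0} = 1
G(10) = mex{1,1} = 0
G(11) = mex{0,0} = 1
G(12) = mex{1,1} = 0
G(13) = mex{0,0} = 1
G(14) = mex{1,1} = 0
G(15) = mex{0,0} = 1
G(16) = mex{1,1} = 0
G(17) = mex{0,0} = 1
Heap A: G(17) = 1.
Heap B: G(14) = 0.
Heap C: G(12) = 0.
Combined Grundy value = 1 ⊕ 0 ⊕ 0 = 1.
A winning move leaves total XOR = 0, i.e. changes one component's Grundy value g to g ⊕ X where X is the current total.
Heap A: need g' = 1⊕1 = 0. Options: 17−1→G=0, 17−3→G=0. Hits: 2.
Heap B: need g' = 0⊕1 = 1. Options: 14−1→G=1, 14−3→G=1. Hits: 2.
Heap C: need g' = 0⊕1 = 1. Options: 12−1→G=1, 12−3→G=1. Hits: 2.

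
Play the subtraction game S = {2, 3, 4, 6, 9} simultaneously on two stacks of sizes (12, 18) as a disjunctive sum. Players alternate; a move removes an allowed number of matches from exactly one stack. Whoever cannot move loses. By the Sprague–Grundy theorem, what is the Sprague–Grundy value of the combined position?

All stacks use S = {2, 3, 4, 6, 9}:
G(0) = 0
G(1) = mex{} = 0
G(2) = mex{0} = 1
G(3) = mex{0,0} = 1
G(4) = mex{1,0,0} = 2
G(5) = mex{1,1,0} = 2
G(6) = mex{2,1,1,0} = 3
G(7) = mex{2,2,1,0} = 3
G(8) = mex{3,2,2,1} = 0
G(9) = mex{3,3,2,1,0} = 4
G(10) = mex{0,3,3,2,0} = 1
G(11) = mex{4,0,3,2,1} = 5
G(12) = mex{1,4,0,3,1} = 2
G(13) = mex{5,1,4,3,2} = 0
G(14) = mex{2,5,1,0,2} = 3
G(15) = mex{0,2,5,4,3} = 1
G(16) = mex{3,0,2,1,3} = 4
G(17) = mex{1,3,0,5,0} = 2
G(18) = mex{4,1,3,2,4} = 0
Stack A: G(12) = 2.
Stack B: G(18) = 0.
Combined Grundy value = 2 ⊕ 0 = 2.

2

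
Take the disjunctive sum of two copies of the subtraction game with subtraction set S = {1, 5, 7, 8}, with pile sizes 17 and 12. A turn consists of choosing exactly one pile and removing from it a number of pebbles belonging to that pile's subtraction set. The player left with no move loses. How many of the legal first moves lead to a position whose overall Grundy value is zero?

3

All piles use S = {1, 5, 7, 8}:
G(0) = 0
G(1) = mex{0} = 1
G(2) = mex{1} = 0
G(3) = mex{0} = 1
G(4) = mex{1} = 0
G(5) = mex{0,0} = 1
G(6) = mex{1,1} = 0
G(7) = mex{0,0,0} = 1
G(8) = mex{1,1,1,0} = 2
G(9) = mex{2,0,0,1} = 3
G(10) = mex{3,1,1,0} = 2
G(11) = mex{2,0,0,1} = 3
G(12) = mex{3,1,1,0} = 2
G(13) = mex{2,2,0,1} = 3
G(14) = mex{3,3,1,0} = 2
G(15) = mex{2,2,2,1} = 0
G(16) = mex{0,3,3,2} = 1
G(17) = mex{1,2,2,3} = 0
Pile A: G(17) = 0.
Pile B: G(12) = 2.
Combined Grundy value = 0 ⊕ 2 = 2.
A winning move leaves total XOR = 0, i.e. changes one component's Grundy value g to g ⊕ X where X is the current total.
Pile A: need g' = 0⊕2 = 2. Options: 17−1→G=1, 17−5→G=2, 17−7→G=2, 17−8→G=3. Hits: 2.
Pile B: need g' = 2⊕2 = 0. Options: 12−1→G=3, 12−5→G=1, 12−7→G=1, 12−8→G=0. Hits: 1.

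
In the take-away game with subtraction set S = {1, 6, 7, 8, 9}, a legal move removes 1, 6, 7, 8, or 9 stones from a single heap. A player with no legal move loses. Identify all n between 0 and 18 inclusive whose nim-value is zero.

G(0) = 0
G(1) = mex{0} = 1
G(2) = mex{1} = 0
G(3) = mex{0} = 1
G(4) = mex{1} = 0
G(5) = mex{0} = 1
G(6) = mex{1,0} = 2
G(7) = mex{2,1,0} = 3
G(8) = mex{3,0,1,0} = 2
G(9) = mex{2,1,0,1,0} = 3
G(10) = mex{3,0,1,0,1} = 2
G(11) = mex{2,1,0,1,0} = 3
G(12) = mex{3,2,1,0,1} = 4
G(13) = mex{4,3,2,1,0} = 5
G(14) = mex{5,2,3,2,1} = 0
G(15) = mex{0,3,2,3,2} = 1
G(16) = mex{1,2,3,2,3} = 0
G(17) = mex{0,3,2,3,2} = 1
G(18) = mex{1,4,3,2,3} = 0
P-positions are exactly the n with G(n) = 0.

0, 2, 4, 14, 16, 18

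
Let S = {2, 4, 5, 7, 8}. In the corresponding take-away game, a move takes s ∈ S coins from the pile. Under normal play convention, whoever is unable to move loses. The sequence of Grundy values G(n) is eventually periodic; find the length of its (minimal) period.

G(0) = 0
G(1) = mex{} = 0
G(2) = mex{0} = 1
G(3) = mex{0} = 1
G(4) = mex{1,0} = 2
G(5) = mex{1,0,0} = 2
G(6) = mex{2,1,0} = 3
G(7) = mex{2,1,1,0} = 3
G(8) = mex{3,2,1,0,0} = 4
G(9) = mex{3,2,2,1,0} = 4
G(10) = mex{4,3,2,1,1} = 0
G(11) = mex{4,3,3,2,1} = 0
G(12) = mex{0,4,3,2,2} = 1
G(13) = mex{0,4,4,3,2} = 1
G(14) = mex{1,0,4,3,3} = 2
G(15) = mex{1,0,0,4,3} = 2
G(16) = mex{2,1,0,4,4} = 3
G(17) = mex{2,1,1,0,4} = 3
G(18) = mex{3,2,1,0,0} = 4
G(19) = mex{3,2,2,1,0} = 4
G(20) = mex{4,3,2,1,1} = 0
G(21) = mex{4,3,3,2,1} = 0
G(n+10) = G(n) holds for n = 0,…,7 (a full window of length max(S) = 8), so the sequence is purely periodic with period 10.

10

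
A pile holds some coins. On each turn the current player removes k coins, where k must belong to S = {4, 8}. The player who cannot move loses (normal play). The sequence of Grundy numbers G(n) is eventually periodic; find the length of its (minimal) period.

n :  0  1  2  3  4  5  6  7  8  9 10 11 12 13 14 15 16 17 18 19 20 21 22 23 24 25
G :  0  0  0  0  1  1  1  1  2  2  2  2  0  0  0  0  1  1  1  1  2  2  2  2  0  0
G(n+12) = G(n) holds for n = 0,…,7 (a full window of length max(S) = 8), so the sequence is purely periodic with period 12.

12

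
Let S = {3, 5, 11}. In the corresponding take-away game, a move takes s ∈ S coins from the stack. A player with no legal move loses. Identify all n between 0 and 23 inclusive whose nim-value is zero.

0, 1, 2, 8, 9, 10, 16, 17, 18

n :  0  1  2  3  4  5  6  7  8  9 10 11 12 13 14 15 16 17 18 19 20 21 22 23
G :  0  0  0  1  1  1  2  2  0  0  0  1  1  1  2  2  0  0  0  1  1  1  2  2
P-positions are exactly the n with G(n) = 0.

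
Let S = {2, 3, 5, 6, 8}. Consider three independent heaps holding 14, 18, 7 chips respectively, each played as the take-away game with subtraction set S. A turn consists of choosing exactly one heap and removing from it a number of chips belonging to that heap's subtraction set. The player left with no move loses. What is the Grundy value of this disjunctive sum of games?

All heaps use S = {2, 3, 5, 6, 8}:
G(0) = 0
G(1) = mex{} = 0
G(2) = mex{0} = 1
G(3) = mex{0,0} = 1
G(4) = mex{1,0} = 2
G(5) = mex{1,1,0} = 2
G(6) = mex{2,1,0,0} = 3
G(7) = mex{2,2,1,0} = 3
G(8) = mex{3,2,1,1,0} = 4
G(9) = mex{3,3,2,1,0} = 4
G(10) = mex{4,3,2,2,1} = 0
G(11) = mex{4,4,3,2,1} = 0
G(12) = mex{0,4,3,3,2} = 1
G(13) = mex{0,0,4,3,2} = 1
G(14) = mex{1,0,4,4,3} = 2
G(15) = mex{1,1,0,4,3} = 2
G(16) = mex{2,1,0,0,4} = 3
G(17) = mex{2,2,1,0,4} = 3
G(18) = mex{3,2,1,1,0} = 4
Heap A: G(14) = 2.
Heap B: G(18) = 4.
Heap C: G(7) = 3.
Combined Grundy value = 2 ⊕ 4 ⊕ 3 = 5.

5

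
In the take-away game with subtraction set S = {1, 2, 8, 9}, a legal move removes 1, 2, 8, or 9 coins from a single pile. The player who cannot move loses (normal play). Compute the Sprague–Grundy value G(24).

n :  0  1  2  3  4  5  6  7  8  9 10 11 12 13 14 15 16 17 18 19 20 21 22 23 24
G :  0  1  2  0  1  2  0  1  2  3  0  1  2  0  1  2  0  1  2  3  0  1  2  0  1

1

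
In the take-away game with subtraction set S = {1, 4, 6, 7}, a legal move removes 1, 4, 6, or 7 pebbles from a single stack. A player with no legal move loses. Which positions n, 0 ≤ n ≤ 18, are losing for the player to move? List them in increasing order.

0, 2, 5, 10, 13, 15, 18

n :  0  1  2  3  4  5  6  7  8  9 10 11 12 13 14 15 16 17 18
G :  0  1  0  1  2  0  1  2  3  2  0  1  2  0  1  0  1  2  0
P-positions are exactly the n with G(n) = 0.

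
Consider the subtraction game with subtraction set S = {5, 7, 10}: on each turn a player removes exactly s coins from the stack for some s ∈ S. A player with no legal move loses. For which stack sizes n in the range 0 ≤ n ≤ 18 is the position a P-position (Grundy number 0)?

G(0) = 0
G(1) = mex{} = 0
G(2) = mex{} = 0
G(3) = mex{} = 0
G(4) = mex{} = 0
G(5) = mex{0} = 1
G(6) = mex{0} = 1
G(7) = mex{0,0} = 1
G(8) = mex{0,0} = 1
G(9) = mex{0,0} = 1
G(10) = mex{1,0,0} = 2
G(11) = mex{1,0,0} = 2
G(12) = mex{1,1,0} = 2
G(13) = mex{1,1,0} = 2
G(14) = mex{1,1,0} = 2
G(15) = mex{2,1,1} = 0
G(16) = mex{2,1,1} = 0
G(17) = mex{2,2,1} = 0
G(18) = mex{2,2,1} = 0
P-positions are exactly the n with G(n) = 0.

0, 1, 2, 3, 4, 15, 16, 17, 18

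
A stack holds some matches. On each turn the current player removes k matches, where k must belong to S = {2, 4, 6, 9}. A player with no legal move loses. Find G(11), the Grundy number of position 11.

0

G(0) = 0
G(1) = mex{} = 0
G(2) = mex{0} = 1
G(3) = mex{0} = 1
G(4) = mex{1,0} = 2
G(5) = mex{1,0} = 2
G(6) = mex{2,1,0} = 3
G(7) = mex{2,1,0} = 3
G(8) = mex{3,2,1} = 0
G(9) = mex{3,2,1,0} = 4
G(10) = mex{0,3,2,0} = 1
G(11) = mex{4,3,2,1} = 0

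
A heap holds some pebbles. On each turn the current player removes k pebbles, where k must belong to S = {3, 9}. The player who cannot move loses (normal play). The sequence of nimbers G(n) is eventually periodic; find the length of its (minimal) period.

G(0) = 0
G(1) = mex{} = 0
G(2) = mex{} = 0
G(3) = mex{0} = 1
G(4) = mex{0} = 1
G(5) = mex{0} = 1
G(6) = mex{1} = 0
G(7) = mex{1} = 0
G(8) = mex{1} = 0
G(9) = mex{0,0} = 1
G(10) = mex{0,0} = 1
G(11) = mex{0,0} = 1
G(12) = mex{1,1} = 0
G(13) = mex{1,1} = 0
G(14) = mex{1,1} = 0
G(15) = mex{0,0} = 1
G(16) = mex{0,0} = 1
G(n+6) = G(n) holds for n = 0,…,8 (a full window of length max(S) = 9), so the sequence is purely periodic with period 6.

6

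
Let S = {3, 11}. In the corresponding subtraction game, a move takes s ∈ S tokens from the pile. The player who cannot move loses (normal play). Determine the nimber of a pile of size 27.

n :  0  1  2  3  4  5  6  7  8  9 10 11 12 13 14 15 16 17 18 19 20 21 22 23 24 25 26 27
G :  0  0  0  1  1  1  0  0  0  1  1  1  2  2  0  0  0  1  1  1  0  0  0  1  1  1  2  2

2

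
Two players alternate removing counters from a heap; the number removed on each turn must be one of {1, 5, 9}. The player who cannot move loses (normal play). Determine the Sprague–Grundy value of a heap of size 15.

n :  0  1  2  3  4  5  6  7  8  9 10 11 12 13 14 15
G :  0  1  0  1  0  1  0  1  0  1  0  1  0  1  0  1

1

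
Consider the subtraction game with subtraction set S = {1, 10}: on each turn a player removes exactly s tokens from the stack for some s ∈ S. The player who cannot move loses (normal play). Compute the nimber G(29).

1

n :  0  1  2  3  4  5  6  7  8  9 10 11 12 13 14 15 16 17 18 19 20 21 22 23 24 25 26 27 28 29
G :  0  1  0  1  0  1  0  1  0  1  2  0  1  0  1  0  1  0  1  0  1  2  0  1  0  1  0  1  0  1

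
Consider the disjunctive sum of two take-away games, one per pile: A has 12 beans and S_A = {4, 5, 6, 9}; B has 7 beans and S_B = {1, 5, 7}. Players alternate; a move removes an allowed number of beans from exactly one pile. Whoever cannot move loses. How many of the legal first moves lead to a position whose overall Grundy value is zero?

Pile A, S = {4, 5, 6, 9}:
n :  0  1  2  3  4  5  6  7  8  9 10 11 12
G :  0  0  0  0  1  1  1  1  2  2  2  2  3
G_A(12) = 3.
Pile B, S = {1, 5, 7}:
G(0) = 0
G(1) = mex{0} = 1
G(2) = mex{1} = 0
G(3) = mex{0} = 1
G(4) = mex{1} = 0
G(5) = mex{0,0} = 1
G(6) = mex{1,1} = 0
G(7) = mex{0,0,0} = 1
G_B(7) = 1.
Combined Grundy value = 3 ⊕ 1 = 2.
A winning move leaves total XOR = 0, i.e. changes one component's Grundy value g to g ⊕ X where X is the current total.
Pile A: need g' = 3⊕2 = 1. Options: 12−4→G=2, 12−5→G=1, 12−6→G=1, 12−9→G=0. Hits: 2.
Pile B: need g' = 1⊕2 = 3. Options: 7−1→G=0, 7−5→G=0, 7−7→G=0. Hits: 0.

2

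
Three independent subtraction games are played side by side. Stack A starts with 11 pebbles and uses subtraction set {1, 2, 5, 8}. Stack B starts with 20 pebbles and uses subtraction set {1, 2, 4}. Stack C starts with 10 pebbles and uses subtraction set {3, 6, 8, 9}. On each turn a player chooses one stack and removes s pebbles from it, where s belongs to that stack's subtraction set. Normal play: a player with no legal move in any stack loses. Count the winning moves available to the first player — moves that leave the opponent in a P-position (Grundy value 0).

Stack A, S = {1, 2, 5, 8}:
n :  0  1  2  3  4  5  6  7  8  9 10 11
G :  0  1  2  0  1  2  0  1  2  0  1  2
G_A(11) = 2.
Stack B, S = {1, 2, 4}:
G(0) = 0
G(1) = mex{0} = 1
G(2) = mex{1,0} = 2
G(3) = mex{2,1} = 0
G(4) = mex{0,2,0} = 1
G(5) = mex{1,0,1} = 2
G(6) = mex{2,1,2} = 0
G(7) = mex{0,2,0} = 1
G(8) = mex{1,0,1} = 2
G(9) = mex{2,1,2} = 0
G(10) = mex{0,2,0} = 1
G(11) = mex{1,0,1} = 2
G(12) = mex{2,1,2} = 0
G(13) = mex{0,2,0} = 1
G(14) = mex{1,0,1} = 2
G(15) = mex{2,1,2} = 0
G(16) = mex{0,2,0} = 1
G(17) = mex{1,0,1} = 2
G(18) = mex{2,1,2} = 0
G(19) = mex{0,2,0} = 1
G(20) = mex{1,0,1} = 2
G_B(20) = 2.
Stack C, S = {3, 6, 8, 9}:
G(0) = 0
G(1) = mex{} = 0
G(2) = mex{} = 0
G(3) = mex{0} = 1
G(4) = mex{0} = 1
G(5) = mex{0} = 1
G(6) = mex{1,0} = 2
G(7) = mex{1,0} = 2
G(8) = mex{1,0,0} = 2
G(9) = mex{2,1,0,0} = 3
G(10) = mex{2,1,0,0} = 3
G_C(10) = 3.
Combined Grundy value = 2 ⊕ 2 ⊕ 3 = 3.
A winning move leaves total XOR = 0, i.e. changes one component's Grundy value g to g ⊕ X where X is the current total.
Stack A: need g' = 2⊕3 = 1. Options: 11−1→G=1, 11−2→G=0, 11−5→G=0, 11−8→G=0. Hits: 1.
Stack B: need g' = 2⊕3 = 1. Options: 20−1→G=1, 20−2→G=0, 20−4→G=1. Hits: 2.
Stack C: need g' = 3⊕3 = 0. Options: 10−3→G=2, 10−6→G=1, 10−8→G=0, 10−9→G=0. Hits: 2.

5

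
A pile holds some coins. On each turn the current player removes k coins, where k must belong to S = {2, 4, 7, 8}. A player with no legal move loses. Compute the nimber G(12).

n :  0  1  2  3  4  5  6  7  8  9 10 11 12
G :  0  0  1  1  2  2  0  3  1  4  2  0  0

0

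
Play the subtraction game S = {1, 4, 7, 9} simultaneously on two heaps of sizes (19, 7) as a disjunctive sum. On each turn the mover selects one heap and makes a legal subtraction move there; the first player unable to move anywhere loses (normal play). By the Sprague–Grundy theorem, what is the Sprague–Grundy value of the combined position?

3

All heaps use S = {1, 4, 7, 9}:
G(0) = 0
G(1) = mex{0} = 1
G(2) = mex{1} = 0
G(3) = mex{0} = 1
G(4) = mex{1,0} = 2
G(5) = mex{2,1} = 0
G(6) = mex{0,0} = 1
G(7) = mex{1,1,0} = 2
G(8) = mex{2,2,1} = 0
G(9) = mex{0,0,0,0} = 1
G(10) = mex{1,1,1,1} = 0
G(11) = mex{0,2,2,0} = 1
G(12) = mex{1,0,0,1} = 2
G(13) = mex{2,1,1,2} = 0
G(14) = mex{0,0,2,0} = 1
G(15) = mex{1,1,0,1} = 2
G(16) = mex{2,2,1,2} = 0
G(17) = mex{0,0,0,0} = 1
G(18) = mex{1,1,1,1} = 0
G(19) = mex{0,2,2,0} = 1
Heap A: G(19) = 1.
Heap B: G(7) = 2.
Combined Grundy value = 1 ⊕ 2 = 3.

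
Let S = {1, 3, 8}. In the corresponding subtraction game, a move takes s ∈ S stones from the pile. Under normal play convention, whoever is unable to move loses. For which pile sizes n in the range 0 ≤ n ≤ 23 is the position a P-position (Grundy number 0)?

n :  0  1  2  3  4  5  6  7  8  9 10 11 12 13 14 15 16 17 18 19 20 21 22 23
G :  0  1  0  1  0  1  0  1  2  3  2  0  1  0  1  0  1  0  1  2  3  2  0  1
P-positions are exactly the n with G(n) = 0.

0, 2, 4, 6, 11, 13, 15, 17, 22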